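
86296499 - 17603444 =68693055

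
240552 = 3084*78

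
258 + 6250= 6508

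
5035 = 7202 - 2167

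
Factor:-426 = - 2^1*3^1*71^1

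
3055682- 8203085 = -5147403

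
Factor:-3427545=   -  3^1*5^1*11^1*20773^1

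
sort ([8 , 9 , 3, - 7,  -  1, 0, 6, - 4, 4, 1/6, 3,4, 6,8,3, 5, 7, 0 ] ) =[ - 7, - 4, -1, 0, 0, 1/6,3, 3,3, 4, 4, 5, 6,6,7,8, 8,9]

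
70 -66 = 4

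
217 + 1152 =1369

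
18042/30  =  601+ 2/5 =601.40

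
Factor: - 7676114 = -2^1*19^1*79^1*2557^1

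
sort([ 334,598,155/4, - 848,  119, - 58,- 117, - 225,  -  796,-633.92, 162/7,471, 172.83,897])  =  [ - 848, - 796,- 633.92, - 225 , - 117, - 58, 162/7,155/4,119, 172.83, 334,471,598,897]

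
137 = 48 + 89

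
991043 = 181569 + 809474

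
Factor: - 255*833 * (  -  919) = 3^1*5^1*7^2*17^2*919^1 = 195209385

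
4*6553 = 26212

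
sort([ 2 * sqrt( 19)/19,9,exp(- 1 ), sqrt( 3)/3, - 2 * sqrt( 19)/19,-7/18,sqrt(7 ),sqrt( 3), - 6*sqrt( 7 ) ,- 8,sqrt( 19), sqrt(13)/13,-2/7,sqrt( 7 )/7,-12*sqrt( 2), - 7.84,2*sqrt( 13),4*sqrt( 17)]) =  [ - 12*sqrt( 2) , - 6*sqrt(7 ),- 8, - 7.84,-2 * sqrt(19)/19,-7/18, - 2/7, sqrt( 13 )/13, exp(-1 ), sqrt(7 ) /7,2*sqrt(19)/19,sqrt( 3 ) /3, sqrt(3),sqrt( 7),sqrt( 19 ), 2*sqrt(13),9, 4*sqrt ( 17)]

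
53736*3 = 161208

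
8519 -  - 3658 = 12177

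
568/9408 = 71/1176 = 0.06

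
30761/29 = 1060 + 21/29 = 1060.72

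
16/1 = 16 = 16.00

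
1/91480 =1/91480 = 0.00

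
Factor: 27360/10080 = 7^(-1 )*19^1=19/7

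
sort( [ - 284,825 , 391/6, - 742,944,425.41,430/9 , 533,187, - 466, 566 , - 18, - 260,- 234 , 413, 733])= [-742,  -  466, - 284, - 260, - 234, - 18,430/9,391/6, 187,413,425.41, 533,  566  ,  733,825, 944]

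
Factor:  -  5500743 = - 3^1 * 1833581^1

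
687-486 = 201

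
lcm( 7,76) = 532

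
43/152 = 43/152 = 0.28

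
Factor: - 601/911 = -601^1*911^(-1 ) 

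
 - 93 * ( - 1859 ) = 172887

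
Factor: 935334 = 2^1*3^3*17321^1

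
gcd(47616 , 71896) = 8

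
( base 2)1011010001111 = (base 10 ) 5775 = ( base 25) 960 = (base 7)22560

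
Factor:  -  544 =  - 2^5 * 17^1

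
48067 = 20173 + 27894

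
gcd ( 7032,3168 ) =24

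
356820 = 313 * 1140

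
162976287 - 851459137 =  - 688482850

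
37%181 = 37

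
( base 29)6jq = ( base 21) cfg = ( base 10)5623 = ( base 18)H67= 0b1010111110111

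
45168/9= 15056/3 = 5018.67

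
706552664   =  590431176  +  116121488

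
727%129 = 82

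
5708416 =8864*644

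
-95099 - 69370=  - 164469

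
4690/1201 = 4690/1201 = 3.91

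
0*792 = 0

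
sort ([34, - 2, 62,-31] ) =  [ - 31, -2, 34,62]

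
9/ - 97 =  - 9/97 = - 0.09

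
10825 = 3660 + 7165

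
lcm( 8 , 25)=200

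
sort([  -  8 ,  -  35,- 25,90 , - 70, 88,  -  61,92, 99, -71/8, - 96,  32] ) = [ - 96 ,  -  70 , - 61,  -  35,  -  25, - 71/8, -8,32, 88, 90, 92, 99 ]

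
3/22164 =1/7388 = 0.00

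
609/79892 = 609/79892 =0.01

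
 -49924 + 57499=7575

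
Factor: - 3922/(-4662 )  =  53/63 = 3^( - 2 )* 7^(-1)*53^1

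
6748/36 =187 + 4/9 = 187.44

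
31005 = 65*477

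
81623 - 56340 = 25283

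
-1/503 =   -  1 + 502/503 = -0.00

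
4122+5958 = 10080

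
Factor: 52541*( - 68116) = - 2^2*17029^1*52541^1 = -3578882756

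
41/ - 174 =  - 41/174 = -0.24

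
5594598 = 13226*423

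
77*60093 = 4627161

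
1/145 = 1/145=0.01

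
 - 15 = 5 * ( - 3 )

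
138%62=14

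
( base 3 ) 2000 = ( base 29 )1p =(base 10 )54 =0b110110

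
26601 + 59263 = 85864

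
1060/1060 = 1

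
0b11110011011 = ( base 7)5451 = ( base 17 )6C9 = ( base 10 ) 1947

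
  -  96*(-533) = 51168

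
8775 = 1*8775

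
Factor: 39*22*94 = 2^2 * 3^1 * 11^1*13^1*47^1 = 80652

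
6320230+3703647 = 10023877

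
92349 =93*993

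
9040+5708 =14748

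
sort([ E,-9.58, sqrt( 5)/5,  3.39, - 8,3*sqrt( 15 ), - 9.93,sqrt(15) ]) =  [-9.93, - 9.58, - 8,sqrt (5)/5,  E, 3.39, sqrt( 15),3*sqrt(15) ] 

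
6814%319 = 115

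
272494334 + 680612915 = 953107249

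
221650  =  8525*26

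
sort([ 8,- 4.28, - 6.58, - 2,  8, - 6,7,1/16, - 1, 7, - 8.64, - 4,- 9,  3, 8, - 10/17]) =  [ - 9,-8.64, - 6.58,- 6,- 4.28,-4,-2, - 1,-10/17, 1/16, 3 , 7, 7,8,8,  8] 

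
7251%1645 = 671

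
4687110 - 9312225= - 4625115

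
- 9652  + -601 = -10253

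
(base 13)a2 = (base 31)48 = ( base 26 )52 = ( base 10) 132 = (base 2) 10000100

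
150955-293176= -142221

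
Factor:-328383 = -3^2*11^1*31^1*107^1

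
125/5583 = 125/5583  =  0.02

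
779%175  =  79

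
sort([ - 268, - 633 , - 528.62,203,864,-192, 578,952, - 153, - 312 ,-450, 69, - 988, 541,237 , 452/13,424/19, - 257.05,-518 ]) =[ - 988, - 633 , - 528.62, - 518, - 450 , - 312, - 268, -257.05 , -192 , - 153,424/19,452/13,  69,203,237,541, 578, 864,952 ]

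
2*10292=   20584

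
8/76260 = 2/19065 = 0.00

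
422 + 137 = 559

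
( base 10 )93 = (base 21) 49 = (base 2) 1011101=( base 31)30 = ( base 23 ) 41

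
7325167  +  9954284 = 17279451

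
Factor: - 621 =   -  3^3*23^1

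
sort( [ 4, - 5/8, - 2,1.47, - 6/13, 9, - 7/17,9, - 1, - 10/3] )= [ - 10/3, - 2, - 1,- 5/8, - 6/13, - 7/17, 1.47,4, 9, 9] 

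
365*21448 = 7828520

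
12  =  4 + 8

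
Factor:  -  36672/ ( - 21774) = 32/19 = 2^5*19^( - 1)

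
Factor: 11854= 2^1*5927^1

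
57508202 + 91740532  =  149248734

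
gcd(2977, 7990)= 1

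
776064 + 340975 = 1117039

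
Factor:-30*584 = -17520 = - 2^4*3^1*5^1*73^1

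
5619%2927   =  2692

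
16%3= 1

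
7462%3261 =940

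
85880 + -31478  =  54402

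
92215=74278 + 17937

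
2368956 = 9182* 258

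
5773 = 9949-4176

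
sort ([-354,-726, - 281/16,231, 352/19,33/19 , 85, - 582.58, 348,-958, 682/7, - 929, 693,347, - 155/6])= [-958, - 929,-726, - 582.58, - 354,-155/6,-281/16,33/19, 352/19,  85, 682/7,231,347,348,693 ] 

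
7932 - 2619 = 5313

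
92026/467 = 197 + 27/467 = 197.06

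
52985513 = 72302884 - 19317371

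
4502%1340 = 482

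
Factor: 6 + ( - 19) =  - 13^1=- 13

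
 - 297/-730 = 297/730 = 0.41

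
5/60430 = 1/12086 = 0.00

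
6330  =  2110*3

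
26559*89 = 2363751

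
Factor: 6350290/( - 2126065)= - 1270058/425213  =  -2^1*59^( - 1)*691^1* 919^1*7207^( - 1)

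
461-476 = -15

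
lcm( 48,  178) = 4272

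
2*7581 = 15162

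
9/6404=9/6404 = 0.00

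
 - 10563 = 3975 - 14538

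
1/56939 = 1/56939= 0.00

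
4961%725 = 611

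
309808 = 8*38726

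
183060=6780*27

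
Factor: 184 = 2^3*23^1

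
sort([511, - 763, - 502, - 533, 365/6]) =[ - 763,-533, - 502 , 365/6 , 511]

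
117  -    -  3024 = 3141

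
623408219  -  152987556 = 470420663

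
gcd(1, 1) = 1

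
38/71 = 38/71=0.54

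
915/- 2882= - 915/2882 =- 0.32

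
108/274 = 54/137 = 0.39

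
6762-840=5922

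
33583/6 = 5597 + 1/6 = 5597.17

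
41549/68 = 611 + 1/68 = 611.01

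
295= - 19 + 314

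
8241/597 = 2747/199 = 13.80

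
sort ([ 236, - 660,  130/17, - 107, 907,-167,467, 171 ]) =[ - 660, - 167, - 107, 130/17 , 171, 236, 467 , 907 ]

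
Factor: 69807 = 3^1 *23269^1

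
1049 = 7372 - 6323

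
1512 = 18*84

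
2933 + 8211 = 11144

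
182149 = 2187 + 179962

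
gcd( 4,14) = 2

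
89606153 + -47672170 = 41933983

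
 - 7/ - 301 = 1/43 = 0.02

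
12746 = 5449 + 7297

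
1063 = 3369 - 2306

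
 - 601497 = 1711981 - 2313478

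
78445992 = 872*89961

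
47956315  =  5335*8989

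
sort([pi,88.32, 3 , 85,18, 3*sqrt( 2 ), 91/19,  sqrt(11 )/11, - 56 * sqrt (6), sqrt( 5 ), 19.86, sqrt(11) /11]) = [ - 56*sqrt(6), sqrt(11)/11,sqrt( 11 )/11,  sqrt( 5 ), 3, pi,3 * sqrt( 2) , 91/19, 18 , 19.86,85, 88.32 ] 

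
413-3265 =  - 2852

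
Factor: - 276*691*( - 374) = 71327784 = 2^3*3^1*11^1*17^1*23^1 * 691^1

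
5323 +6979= 12302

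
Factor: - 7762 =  - 2^1*3881^1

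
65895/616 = 65895/616 = 106.97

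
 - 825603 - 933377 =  - 1758980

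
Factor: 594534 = 2^1*3^1*99089^1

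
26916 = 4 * 6729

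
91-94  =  -3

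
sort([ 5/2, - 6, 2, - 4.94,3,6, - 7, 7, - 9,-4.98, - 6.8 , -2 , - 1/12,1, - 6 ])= [ - 9, - 7, - 6.8, - 6, - 6, - 4.98, - 4.94,-2, - 1/12, 1, 2,5/2,  3, 6, 7] 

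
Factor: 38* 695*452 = 11937320 = 2^3*5^1*19^1 * 113^1 * 139^1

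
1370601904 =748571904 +622030000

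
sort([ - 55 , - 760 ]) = [ - 760, - 55]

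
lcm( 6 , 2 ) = 6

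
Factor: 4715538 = 2^1*3^1*785923^1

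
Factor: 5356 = 2^2 * 13^1 * 103^1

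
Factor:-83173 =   -  31^1*2683^1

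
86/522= 43/261 = 0.16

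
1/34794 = 1/34794 =0.00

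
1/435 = 1/435 = 0.00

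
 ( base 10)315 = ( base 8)473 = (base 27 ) bi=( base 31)A5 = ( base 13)1B3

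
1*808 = 808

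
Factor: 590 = 2^1*5^1*59^1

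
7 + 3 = 10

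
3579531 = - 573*( - 6247)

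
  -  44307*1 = - 44307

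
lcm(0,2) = 0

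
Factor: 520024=2^3 * 65003^1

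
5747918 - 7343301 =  - 1595383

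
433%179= 75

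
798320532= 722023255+76297277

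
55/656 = 55/656 = 0.08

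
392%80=72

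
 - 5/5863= - 5/5863 = -  0.00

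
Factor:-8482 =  - 2^1*4241^1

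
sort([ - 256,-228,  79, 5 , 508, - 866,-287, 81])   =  [-866 , - 287, - 256, - 228, 5,79, 81, 508]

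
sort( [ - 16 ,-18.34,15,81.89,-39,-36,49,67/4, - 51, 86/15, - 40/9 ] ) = [  -  51, - 39, - 36,- 18.34, - 16, - 40/9, 86/15,15,67/4, 49,81.89] 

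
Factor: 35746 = 2^1*61^1 * 293^1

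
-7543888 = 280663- 7824551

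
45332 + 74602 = 119934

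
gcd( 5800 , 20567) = 1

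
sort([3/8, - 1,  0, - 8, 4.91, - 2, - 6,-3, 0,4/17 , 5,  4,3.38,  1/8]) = [ - 8 , - 6, - 3, -2, - 1, 0, 0,1/8,4/17,3/8,  3.38, 4, 4.91, 5 ] 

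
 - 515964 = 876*( - 589)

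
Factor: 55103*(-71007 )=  - 3912698721 = - 3^1*23669^1 * 55103^1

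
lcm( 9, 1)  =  9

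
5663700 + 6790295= 12453995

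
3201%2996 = 205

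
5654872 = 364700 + 5290172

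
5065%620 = 105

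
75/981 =25/327 = 0.08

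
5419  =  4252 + 1167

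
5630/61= 5630/61 = 92.30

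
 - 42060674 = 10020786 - 52081460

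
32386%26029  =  6357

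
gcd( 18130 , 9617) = 1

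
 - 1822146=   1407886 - 3230032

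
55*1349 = 74195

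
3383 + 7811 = 11194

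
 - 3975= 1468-5443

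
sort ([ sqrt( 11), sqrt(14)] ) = [ sqrt( 11), sqrt( 14)] 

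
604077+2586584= 3190661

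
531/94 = 5 + 61/94= 5.65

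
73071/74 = 73071/74 = 987.45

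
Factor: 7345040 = 2^4*5^1*91813^1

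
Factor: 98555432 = 2^3*19^1  *  648391^1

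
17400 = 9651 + 7749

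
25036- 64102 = -39066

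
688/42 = 344/21 = 16.38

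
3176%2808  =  368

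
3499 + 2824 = 6323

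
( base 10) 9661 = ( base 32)9dt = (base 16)25bd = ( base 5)302121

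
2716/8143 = 2716/8143 =0.33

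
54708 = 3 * 18236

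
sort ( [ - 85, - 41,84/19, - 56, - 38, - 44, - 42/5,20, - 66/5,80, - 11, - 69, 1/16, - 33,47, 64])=[ - 85 , - 69, - 56, - 44, - 41, - 38,-33, - 66/5, - 11, - 42/5,1/16, 84/19,20,47,64,80 ]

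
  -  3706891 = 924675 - 4631566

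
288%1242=288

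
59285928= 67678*876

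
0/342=0 = 0.00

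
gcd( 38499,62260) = 1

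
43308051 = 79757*543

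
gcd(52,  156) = 52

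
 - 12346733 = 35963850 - 48310583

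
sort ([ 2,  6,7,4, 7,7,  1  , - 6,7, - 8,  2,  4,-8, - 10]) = [ - 10, - 8, - 8, - 6, 1,2, 2,4,4, 6,7  ,  7,  7,7 ]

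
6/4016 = 3/2008 = 0.00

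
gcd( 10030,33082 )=34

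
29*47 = 1363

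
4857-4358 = 499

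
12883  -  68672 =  - 55789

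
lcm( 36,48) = 144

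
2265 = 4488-2223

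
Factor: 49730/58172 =24865/29086 = 2^(-1 )*5^1*4973^1*14543^(-1)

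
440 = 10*44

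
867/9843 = 17/193 = 0.09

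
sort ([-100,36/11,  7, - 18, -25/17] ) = [ - 100, - 18, - 25/17 , 36/11,7] 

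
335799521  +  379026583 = 714826104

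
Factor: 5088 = 2^5*3^1*53^1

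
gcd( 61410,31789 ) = 1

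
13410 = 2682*5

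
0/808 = 0  =  0.00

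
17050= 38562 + -21512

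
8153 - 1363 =6790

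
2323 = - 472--2795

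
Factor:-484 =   -  2^2 * 11^2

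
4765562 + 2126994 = 6892556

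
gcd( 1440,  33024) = 96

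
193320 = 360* 537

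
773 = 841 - 68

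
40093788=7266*5518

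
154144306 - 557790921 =-403646615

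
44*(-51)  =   - 2244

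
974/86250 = 487/43125= 0.01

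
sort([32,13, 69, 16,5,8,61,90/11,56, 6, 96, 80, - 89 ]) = [ -89, 5, 6, 8, 90/11, 13, 16, 32, 56, 61, 69, 80, 96]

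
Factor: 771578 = 2^1*317^1*1217^1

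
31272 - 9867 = 21405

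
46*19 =874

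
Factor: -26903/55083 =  - 3^( - 1 ) *7^( - 1 )*43^( - 1)*61^(  -  1 )*26903^1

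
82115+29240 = 111355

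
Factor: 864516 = 2^2*3^1*72043^1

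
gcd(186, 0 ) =186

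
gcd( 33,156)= 3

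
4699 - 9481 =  - 4782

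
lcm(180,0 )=0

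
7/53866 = 7/53866 = 0.00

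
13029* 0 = 0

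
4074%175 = 49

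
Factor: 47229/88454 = 2^( - 1 )*3^1*7^1*13^1*47^ ( - 1)*173^1*941^( - 1) 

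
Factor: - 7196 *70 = - 503720 =- 2^3*5^1*7^2*257^1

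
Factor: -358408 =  - 2^3*  71^1 * 631^1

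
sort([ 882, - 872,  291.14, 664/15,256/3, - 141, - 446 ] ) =[ - 872,-446,-141, 664/15, 256/3, 291.14,882] 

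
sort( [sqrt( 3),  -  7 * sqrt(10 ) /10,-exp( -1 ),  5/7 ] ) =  [-7*sqrt(10)/10,-exp( - 1), 5/7, sqrt( 3 )] 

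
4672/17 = 274  +  14/17 = 274.82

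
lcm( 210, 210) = 210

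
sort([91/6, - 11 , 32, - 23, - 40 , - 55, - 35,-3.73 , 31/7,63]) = [ - 55, - 40, - 35,-23, - 11, - 3.73,31/7,91/6,32, 63]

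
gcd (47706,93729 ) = 3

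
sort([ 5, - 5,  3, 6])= [-5, 3,5, 6] 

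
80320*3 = 240960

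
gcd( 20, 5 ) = 5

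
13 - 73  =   - 60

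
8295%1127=406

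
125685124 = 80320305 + 45364819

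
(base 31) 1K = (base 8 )63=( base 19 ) 2d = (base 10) 51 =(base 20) 2B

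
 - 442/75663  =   - 1 + 75221/75663 = - 0.01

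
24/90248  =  3/11281 =0.00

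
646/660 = 323/330 = 0.98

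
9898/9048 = 1 + 425/4524 =1.09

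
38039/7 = 5434 + 1/7 = 5434.14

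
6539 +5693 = 12232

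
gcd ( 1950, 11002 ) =2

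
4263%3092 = 1171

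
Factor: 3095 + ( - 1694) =3^1*467^1  =  1401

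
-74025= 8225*( - 9)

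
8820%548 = 52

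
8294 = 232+8062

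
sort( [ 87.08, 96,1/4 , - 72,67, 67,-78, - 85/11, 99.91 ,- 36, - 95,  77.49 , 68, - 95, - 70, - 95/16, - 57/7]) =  [ -95, - 95, - 78, - 72, - 70, - 36,- 57/7, - 85/11, - 95/16,1/4 , 67,67  ,  68 , 77.49, 87.08, 96,99.91 ] 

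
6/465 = 2/155 = 0.01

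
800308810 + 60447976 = 860756786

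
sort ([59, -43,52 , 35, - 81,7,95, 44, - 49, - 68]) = [ - 81, - 68,  -  49, - 43, 7,35,44 , 52,59,95 ]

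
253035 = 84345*3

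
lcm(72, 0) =0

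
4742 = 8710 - 3968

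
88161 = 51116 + 37045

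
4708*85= 400180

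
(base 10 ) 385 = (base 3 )112021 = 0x181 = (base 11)320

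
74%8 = 2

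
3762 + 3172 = 6934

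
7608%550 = 458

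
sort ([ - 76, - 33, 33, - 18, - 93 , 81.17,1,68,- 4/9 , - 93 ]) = [ - 93, - 93, - 76, - 33,-18, - 4/9,  1 , 33,  68,81.17] 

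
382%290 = 92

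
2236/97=23  +  5/97 = 23.05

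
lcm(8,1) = 8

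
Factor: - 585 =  - 3^2*5^1*13^1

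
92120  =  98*940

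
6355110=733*8670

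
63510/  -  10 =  - 6351/1= - 6351.00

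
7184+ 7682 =14866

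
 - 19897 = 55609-75506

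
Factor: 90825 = 3^1*5^2 * 7^1*173^1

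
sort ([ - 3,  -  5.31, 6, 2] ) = [-5.31, - 3,2, 6] 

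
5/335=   1/67 = 0.01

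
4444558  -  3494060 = 950498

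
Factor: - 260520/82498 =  - 60/19 = - 2^2*3^1*5^1 * 19^( - 1 )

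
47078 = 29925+17153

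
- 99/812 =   -  1+ 713/812 = -  0.12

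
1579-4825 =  - 3246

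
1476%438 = 162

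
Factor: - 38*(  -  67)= 2546 = 2^1 * 19^1 * 67^1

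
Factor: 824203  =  53^1*15551^1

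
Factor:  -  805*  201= - 161805 = - 3^1*5^1 * 7^1*23^1*67^1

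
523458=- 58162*( - 9)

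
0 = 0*4489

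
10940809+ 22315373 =33256182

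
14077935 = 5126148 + 8951787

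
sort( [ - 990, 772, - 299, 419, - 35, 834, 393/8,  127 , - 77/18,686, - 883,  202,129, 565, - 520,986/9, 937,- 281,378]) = [ - 990, - 883, - 520, - 299, - 281, - 35,  -  77/18,393/8,986/9,127,129,202,378,419 , 565 , 686, 772,834, 937 ]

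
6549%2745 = 1059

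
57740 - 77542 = -19802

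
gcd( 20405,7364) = 7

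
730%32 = 26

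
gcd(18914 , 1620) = 2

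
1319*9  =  11871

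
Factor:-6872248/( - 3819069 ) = 2^3 * 3^( - 4 )*47149^(-1 )*859031^1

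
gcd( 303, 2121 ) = 303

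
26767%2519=1577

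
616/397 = 616/397=   1.55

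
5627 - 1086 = 4541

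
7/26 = 7/26 = 0.27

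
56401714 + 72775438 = 129177152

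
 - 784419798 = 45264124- 829683922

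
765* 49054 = 37526310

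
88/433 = 88/433 =0.20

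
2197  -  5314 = - 3117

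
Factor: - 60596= -2^2 *15149^1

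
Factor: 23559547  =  11^2 * 194707^1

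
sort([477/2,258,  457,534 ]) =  [477/2, 258,457, 534]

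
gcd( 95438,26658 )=2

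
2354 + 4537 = 6891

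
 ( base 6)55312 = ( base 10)7676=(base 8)16774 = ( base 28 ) 9m4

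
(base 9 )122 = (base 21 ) 4h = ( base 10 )101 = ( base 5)401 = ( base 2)1100101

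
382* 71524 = 27322168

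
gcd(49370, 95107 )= 1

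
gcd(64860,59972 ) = 188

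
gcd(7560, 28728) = 1512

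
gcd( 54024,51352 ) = 8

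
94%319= 94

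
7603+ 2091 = 9694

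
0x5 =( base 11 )5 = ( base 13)5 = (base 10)5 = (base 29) 5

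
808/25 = 808/25 = 32.32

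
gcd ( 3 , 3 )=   3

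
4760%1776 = 1208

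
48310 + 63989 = 112299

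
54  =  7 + 47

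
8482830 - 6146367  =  2336463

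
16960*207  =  3510720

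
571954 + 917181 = 1489135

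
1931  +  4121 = 6052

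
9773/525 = 9773/525 = 18.62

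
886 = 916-30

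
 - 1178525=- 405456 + -773069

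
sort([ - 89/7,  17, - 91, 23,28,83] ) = [-91, - 89/7,17, 23,28, 83 ]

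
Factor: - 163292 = -2^2*40823^1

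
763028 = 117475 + 645553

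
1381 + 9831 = 11212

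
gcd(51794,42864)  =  1786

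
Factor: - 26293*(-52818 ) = 1388743674 = 2^1*3^1 *8803^1*26293^1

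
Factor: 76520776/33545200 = 9565097/4193150 = 2^( - 1)*5^( - 2 )*13^( - 1) * 89^1*6451^(-1)*107473^1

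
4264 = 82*52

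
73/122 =73/122  =  0.60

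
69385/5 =13877 = 13877.00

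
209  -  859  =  -650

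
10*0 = 0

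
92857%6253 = 5315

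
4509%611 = 232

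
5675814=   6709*846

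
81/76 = 1 + 5/76=1.07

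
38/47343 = 38/47343 = 0.00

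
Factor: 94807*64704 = 6134392128 = 2^6*3^1 * 113^1*337^1 * 839^1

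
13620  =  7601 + 6019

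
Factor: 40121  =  53^1 *757^1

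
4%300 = 4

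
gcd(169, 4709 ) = 1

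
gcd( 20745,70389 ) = 9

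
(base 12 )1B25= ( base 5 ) 101331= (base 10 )3341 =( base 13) 16A0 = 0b110100001101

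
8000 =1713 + 6287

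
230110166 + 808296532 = 1038406698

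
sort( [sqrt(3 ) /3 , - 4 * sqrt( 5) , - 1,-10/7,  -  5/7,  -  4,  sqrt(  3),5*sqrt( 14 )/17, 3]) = [  -  4*sqrt(5) , - 4, - 10/7,-1,  -  5/7,sqrt(3)/3,5*sqrt(14)/17,sqrt(3),3]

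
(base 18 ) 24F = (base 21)1e0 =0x2df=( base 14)3A7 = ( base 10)735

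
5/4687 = 5/4687 = 0.00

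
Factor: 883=883^1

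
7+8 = 15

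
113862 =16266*7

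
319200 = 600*532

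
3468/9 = 1156/3 = 385.33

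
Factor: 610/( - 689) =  - 2^1*5^1*13^( - 1)*53^( - 1)*61^1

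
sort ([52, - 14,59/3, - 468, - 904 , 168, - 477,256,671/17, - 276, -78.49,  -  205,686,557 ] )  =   [ - 904,  -  477, - 468, - 276,  -  205, - 78.49,  -  14 , 59/3 , 671/17 , 52,  168,256,557,686 ]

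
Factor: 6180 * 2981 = 18422580= 2^2*3^1*5^1*11^1*103^1*271^1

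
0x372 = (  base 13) 52b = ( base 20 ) 242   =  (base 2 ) 1101110010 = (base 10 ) 882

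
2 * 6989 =13978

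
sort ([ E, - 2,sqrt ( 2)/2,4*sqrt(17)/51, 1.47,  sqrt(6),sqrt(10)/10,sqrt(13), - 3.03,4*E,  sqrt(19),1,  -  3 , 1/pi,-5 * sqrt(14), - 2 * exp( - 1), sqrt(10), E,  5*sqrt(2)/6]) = [  -  5*sqrt(14 ),  -  3.03, - 3,-2, - 2 * exp( - 1 ),  sqrt(10 ) /10,  1/pi, 4*sqrt( 17)/51, sqrt (2) /2, 1, 5 * sqrt(2)/6,  1.47,sqrt(6 ),  E, E,sqrt(10),sqrt( 13), sqrt(19), 4 * E ]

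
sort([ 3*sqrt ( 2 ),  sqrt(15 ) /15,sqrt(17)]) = [ sqrt(15 ) /15,sqrt(17), 3*sqrt( 2 ) ] 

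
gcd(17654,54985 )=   7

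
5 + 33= 38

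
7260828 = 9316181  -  2055353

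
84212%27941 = 389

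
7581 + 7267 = 14848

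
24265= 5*4853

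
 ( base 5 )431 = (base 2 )1110100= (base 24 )4K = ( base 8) 164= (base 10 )116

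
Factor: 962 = 2^1*13^1*37^1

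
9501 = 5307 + 4194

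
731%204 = 119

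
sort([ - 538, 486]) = [ - 538,486 ]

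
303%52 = 43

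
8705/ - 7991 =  - 8705/7991 = - 1.09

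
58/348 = 1/6  =  0.17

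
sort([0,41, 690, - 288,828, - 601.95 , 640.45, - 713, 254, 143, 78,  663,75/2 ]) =[ - 713 , - 601.95, - 288,0 , 75/2,41,78,143, 254,640.45,663, 690, 828]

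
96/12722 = 48/6361 = 0.01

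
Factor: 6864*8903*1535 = 2^4  *3^1  *5^1*11^1*13^1*29^1*307^2 = 93804144720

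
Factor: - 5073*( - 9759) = 3^2*19^1*89^1*3253^1 = 49507407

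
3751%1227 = 70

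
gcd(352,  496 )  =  16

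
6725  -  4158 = 2567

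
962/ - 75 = -13 + 13/75 = -12.83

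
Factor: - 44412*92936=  - 2^5*3^1*3701^1*11617^1   =  -  4127473632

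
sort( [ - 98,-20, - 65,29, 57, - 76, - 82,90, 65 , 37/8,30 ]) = [ - 98, - 82,-76, - 65,-20 , 37/8,  29 , 30, 57,65,  90 ]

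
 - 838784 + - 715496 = -1554280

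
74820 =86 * 870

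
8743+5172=13915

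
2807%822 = 341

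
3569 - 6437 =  - 2868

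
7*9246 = 64722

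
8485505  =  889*9545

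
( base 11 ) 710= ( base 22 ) 1h0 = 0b1101011010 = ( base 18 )2BC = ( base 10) 858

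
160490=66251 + 94239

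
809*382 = 309038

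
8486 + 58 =8544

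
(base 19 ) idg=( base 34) 5st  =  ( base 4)1221221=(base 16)1a69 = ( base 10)6761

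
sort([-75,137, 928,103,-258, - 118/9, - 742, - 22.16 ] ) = [  -  742, - 258,-75, - 22.16, - 118/9,103,  137, 928 ] 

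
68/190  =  34/95 =0.36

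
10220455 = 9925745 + 294710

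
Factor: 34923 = 3^1*7^1*1663^1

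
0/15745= 0 = 0.00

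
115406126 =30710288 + 84695838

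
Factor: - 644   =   - 2^2*7^1*23^1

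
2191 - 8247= - 6056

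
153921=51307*3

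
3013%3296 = 3013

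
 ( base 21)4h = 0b1100101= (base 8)145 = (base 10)101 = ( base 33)32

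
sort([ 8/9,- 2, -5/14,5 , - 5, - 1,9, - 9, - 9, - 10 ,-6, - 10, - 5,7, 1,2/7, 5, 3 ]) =[ - 10, - 10 , - 9,  -  9, - 6 ,-5, - 5, - 2, - 1, - 5/14, 2/7 , 8/9,1, 3, 5,5, 7 , 9] 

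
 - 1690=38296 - 39986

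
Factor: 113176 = 2^3 * 7^1 * 43^1*47^1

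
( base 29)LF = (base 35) HT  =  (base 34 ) IC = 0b1001110000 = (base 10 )624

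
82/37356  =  41/18678 = 0.00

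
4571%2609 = 1962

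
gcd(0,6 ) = 6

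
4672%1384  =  520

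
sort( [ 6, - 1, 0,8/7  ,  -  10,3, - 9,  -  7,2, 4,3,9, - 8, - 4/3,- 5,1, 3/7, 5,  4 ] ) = [ - 10, - 9, - 8,-7, - 5, - 4/3, - 1, 0,3/7  ,  1,8/7,2,3,3,4, 4, 5,6,  9]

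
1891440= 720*2627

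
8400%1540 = 700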